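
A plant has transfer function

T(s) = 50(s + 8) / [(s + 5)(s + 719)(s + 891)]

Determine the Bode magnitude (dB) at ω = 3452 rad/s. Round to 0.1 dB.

At s = jω = j3452:
zero (s+8): 8 + j3452 → |·| = √(8²+3452²) = √11916368 ≈ 3452, ∠ = arctan(3452/8) ≈ 89.87°
pole (s+5): 5 + j3452 → |·| = √(5²+3452²) = √11916329 ≈ 3452, ∠ = arctan(3452/5) ≈ 89.92°
pole (s+719): 719 + j3452 → |·| = √(719²+3452²) = √12433265 ≈ 3526.1, ∠ = arctan(3452/719) ≈ 78.23°
pole (s+891): 891 + j3452 → |·| = √(891²+3452²) = √12710185 ≈ 3565.1, ∠ = arctan(3452/891) ≈ 75.53°
|T| = 50 · 3452 / 4.3395e+10 ≈ 3.9774e-06
Gain = 20 log₁₀(3.9774e-06) ≈ -108.01 dB

-108.0 dB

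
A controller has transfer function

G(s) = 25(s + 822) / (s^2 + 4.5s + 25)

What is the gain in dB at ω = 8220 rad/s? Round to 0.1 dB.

-50.3 dB

At s = jω = j8220:
zero (s+822): 822 + j8220 → |·| = √(822²+8220²) = √68244084 ≈ 8261, ∠ = arctan(8220/822) ≈ 84.29°
quadratic: (j8220)² + 4.5·j8220 + 25 = -67568375 + j36990 → |·| ≈ 6.7568e+07, ∠ ≈ 179.97°
|G| = 25 · 8261 / 6.7568e+07 ≈ 0.0030566
Gain = 20 log₁₀(0.0030566) ≈ -50.30 dB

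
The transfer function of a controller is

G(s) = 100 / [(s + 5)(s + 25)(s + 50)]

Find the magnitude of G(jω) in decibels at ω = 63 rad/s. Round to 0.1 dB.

-70.7 dB

At s = jω = j63:
pole (s+5): 5 + j63 → |·| = √(5²+63²) = √3994 ≈ 63.198, ∠ = arctan(63/5) ≈ 85.46°
pole (s+25): 25 + j63 → |·| = √(25²+63²) = √4594 ≈ 67.779, ∠ = arctan(63/25) ≈ 68.36°
pole (s+50): 50 + j63 → |·| = √(50²+63²) = √6469 ≈ 80.43, ∠ = arctan(63/50) ≈ 51.56°
|G| = 100 / 3.4452e+05 ≈ 0.00029026
Gain = 20 log₁₀(0.00029026) ≈ -70.74 dB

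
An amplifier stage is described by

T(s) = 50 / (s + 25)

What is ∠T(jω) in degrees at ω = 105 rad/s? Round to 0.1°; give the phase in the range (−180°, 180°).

-76.6°

At s = jω = j105:
pole (s+25): 25 + j105 → |·| = √(25²+105²) = √11650 ≈ 107.94, ∠ = arctan(105/25) ≈ 76.61°
∠T = 0.00° − 76.61° = -76.61°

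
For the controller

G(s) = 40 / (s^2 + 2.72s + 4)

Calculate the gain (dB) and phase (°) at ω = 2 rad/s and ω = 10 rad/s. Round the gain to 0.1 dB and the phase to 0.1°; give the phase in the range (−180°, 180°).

At s = jω = j2:
quadratic: (j2)² + 2.72·j2 + 4 = 0 + j5.44 → |·| ≈ 5.44, ∠ ≈ 90.00°
|G| = 40 / 5.44 ≈ 7.3529
Gain = 20 log₁₀(7.3529) ≈ 17.33 dB
∠G = 0.00° − 90.00° = -90.00°

At s = jω = j10:
quadratic: (j10)² + 2.72·j10 + 4 = -96 + j27.2 → |·| ≈ 99.779, ∠ ≈ 164.18°
|G| = 40 / 99.779 ≈ 0.40089
Gain = 20 log₁₀(0.40089) ≈ -7.94 dB
∠G = 0.00° − 164.18° = -164.18°

ω = 2: 17.3 dB, -90.0°; ω = 10: -7.9 dB, -164.2°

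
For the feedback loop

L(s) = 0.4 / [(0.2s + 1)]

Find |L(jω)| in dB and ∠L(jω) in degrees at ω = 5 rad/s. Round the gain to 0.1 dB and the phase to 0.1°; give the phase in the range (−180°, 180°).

-11.0 dB, -45.0°

At ω = 5 rad/s:
pole (1 + j5·0.2) = 1 + j1 → |·| ≈ 1.4142, ∠ ≈ 45.00°
|L| = 0.4 · 1 / (1.4142) ≈ 0.28285
Gain = 20 log₁₀(0.28285) ≈ -10.97 dB
∠L = (0°) − (45.00°) = -45.00°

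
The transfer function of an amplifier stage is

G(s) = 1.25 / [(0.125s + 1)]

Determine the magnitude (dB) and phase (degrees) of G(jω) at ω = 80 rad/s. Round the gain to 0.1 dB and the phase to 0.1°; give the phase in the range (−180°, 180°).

-18.1 dB, -84.3°

At ω = 80 rad/s:
pole (1 + j80·0.125) = 1 + j10 → |·| ≈ 10.05, ∠ ≈ 84.29°
|G| = 1.25 · 1 / (10.05) ≈ 0.12438
Gain = 20 log₁₀(0.12438) ≈ -18.10 dB
∠G = (0°) − (84.29°) = -84.29°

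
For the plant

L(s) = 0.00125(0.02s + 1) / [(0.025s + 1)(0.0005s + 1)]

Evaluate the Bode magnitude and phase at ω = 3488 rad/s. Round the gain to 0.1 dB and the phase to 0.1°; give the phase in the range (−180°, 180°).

-66.1 dB, -60.3°

At ω = 3488 rad/s:
zero (1 + j3488·0.02) = 1 + j69.76 → |·| ≈ 69.767, ∠ ≈ 89.18°
pole (1 + j3488·0.025) = 1 + j87.2 → |·| ≈ 87.206, ∠ ≈ 89.34°
pole (1 + j3488·0.0005) = 1 + j1.744 → |·| ≈ 2.0104, ∠ ≈ 60.17°
|L| = 0.00125 · 69.767 / (87.206 · 2.0104) ≈ 0.00049743
Gain = 20 log₁₀(0.00049743) ≈ -66.07 dB
∠L = (89.18°) − (89.34° + 60.17°) = -60.33°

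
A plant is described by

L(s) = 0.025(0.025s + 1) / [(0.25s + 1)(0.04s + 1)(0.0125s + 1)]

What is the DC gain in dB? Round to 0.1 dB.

L(0) = 0.025 · 1 / 1 = 0.025
20 log₁₀(0.025) ≈ -32.04 dB

-32.0 dB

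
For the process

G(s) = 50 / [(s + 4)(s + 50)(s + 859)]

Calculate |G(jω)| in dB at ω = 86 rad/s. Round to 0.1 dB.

-103.4 dB

At s = jω = j86:
pole (s+4): 4 + j86 → |·| = √(4²+86²) = √7412 ≈ 86.093, ∠ = arctan(86/4) ≈ 87.34°
pole (s+50): 50 + j86 → |·| = √(50²+86²) = √9896 ≈ 99.479, ∠ = arctan(86/50) ≈ 59.83°
pole (s+859): 859 + j86 → |·| = √(859²+86²) = √745277 ≈ 863.29, ∠ = arctan(86/859) ≈ 5.72°
|G| = 50 / 7.3936e+06 ≈ 6.7626e-06
Gain = 20 log₁₀(6.7626e-06) ≈ -103.40 dB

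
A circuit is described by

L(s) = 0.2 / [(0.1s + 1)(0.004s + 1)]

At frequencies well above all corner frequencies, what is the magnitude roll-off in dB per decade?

-40 dB/decade

Each pole contributes −20 dB/decade at high frequency; each zero contributes +20 dB/decade.
Net: 0 zero(s) − 2 pole(s) → -40 dB/decade.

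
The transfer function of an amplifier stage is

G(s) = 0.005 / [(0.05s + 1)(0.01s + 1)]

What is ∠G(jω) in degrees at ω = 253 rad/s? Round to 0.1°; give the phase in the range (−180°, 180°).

-153.9°

At ω = 253 rad/s:
pole (1 + j253·0.05) = 1 + j12.65 → |·| ≈ 12.689, ∠ ≈ 85.48°
pole (1 + j253·0.01) = 1 + j2.53 → |·| ≈ 2.7205, ∠ ≈ 68.43°
∠G = (0°) − (85.48° + 68.43°) = -153.91°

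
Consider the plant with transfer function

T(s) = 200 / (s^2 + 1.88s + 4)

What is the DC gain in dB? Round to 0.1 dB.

34.0 dB

T(0) = 200 / 4 = 50
20 log₁₀(50) ≈ 33.98 dB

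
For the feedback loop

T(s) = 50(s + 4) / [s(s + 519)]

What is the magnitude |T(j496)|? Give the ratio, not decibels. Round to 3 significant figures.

At s = jω = j496:
zero (s+4): 4 + j496 → |·| = √(4²+496²) = √246032 ≈ 496.02, ∠ = arctan(496/4) ≈ 89.54°
pole (s+519): 519 + j496 → |·| = √(519²+496²) = √515377 ≈ 717.9, ∠ = arctan(496/519) ≈ 43.70°
pole at origin: |s| = 496, ∠ = 90.00° (in denominator)
|T| = 50 · 496.02 / 3.5608e+05 ≈ 0.06965

0.0697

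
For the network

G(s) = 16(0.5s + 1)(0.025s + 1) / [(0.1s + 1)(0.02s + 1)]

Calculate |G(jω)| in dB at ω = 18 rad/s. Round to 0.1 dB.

37.2 dB

At ω = 18 rad/s:
zero (1 + j18·0.5) = 1 + j9 → |·| ≈ 9.0554, ∠ ≈ 83.66°
zero (1 + j18·0.025) = 1 + j0.45 → |·| ≈ 1.0966, ∠ ≈ 24.23°
pole (1 + j18·0.1) = 1 + j1.8 → |·| ≈ 2.0591, ∠ ≈ 60.95°
pole (1 + j18·0.02) = 1 + j0.36 → |·| ≈ 1.0628, ∠ ≈ 19.80°
|G| = 16 · 9.0554 · 1.0966 / (2.0591 · 1.0628) ≈ 72.602
Gain = 20 log₁₀(72.602) ≈ 37.22 dB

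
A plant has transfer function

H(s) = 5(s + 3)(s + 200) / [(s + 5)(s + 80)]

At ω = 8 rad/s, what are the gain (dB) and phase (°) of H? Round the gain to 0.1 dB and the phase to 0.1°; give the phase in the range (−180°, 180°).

At s = jω = j8:
zero (s+3): 3 + j8 → |·| = √(3²+8²) = √73 ≈ 8.544, ∠ = arctan(8/3) ≈ 69.44°
zero (s+200): 200 + j8 → |·| = √(200²+8²) = √40064 ≈ 200.16, ∠ = arctan(8/200) ≈ 2.29°
pole (s+5): 5 + j8 → |·| = √(5²+8²) = √89 ≈ 9.434, ∠ = arctan(8/5) ≈ 57.99°
pole (s+80): 80 + j8 → |·| = √(80²+8²) = √6464 ≈ 80.399, ∠ = arctan(8/80) ≈ 5.71°
|H| = 5 · 1710.2 / 758.48 ≈ 11.274
Gain = 20 log₁₀(11.274) ≈ 21.04 dB
∠H = 71.73° − 63.70° = 8.03°

21.0 dB, 8.0°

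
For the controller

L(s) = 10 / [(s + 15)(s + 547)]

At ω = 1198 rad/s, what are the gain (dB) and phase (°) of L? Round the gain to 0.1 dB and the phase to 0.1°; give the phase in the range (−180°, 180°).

-104.0 dB, -154.7°

At s = jω = j1198:
pole (s+15): 15 + j1198 → |·| = √(15²+1198²) = √1435429 ≈ 1198.1, ∠ = arctan(1198/15) ≈ 89.28°
pole (s+547): 547 + j1198 → |·| = √(547²+1198²) = √1734413 ≈ 1317, ∠ = arctan(1198/547) ≈ 65.46°
|L| = 10 / 1.5779e+06 ≈ 6.3375e-06
Gain = 20 log₁₀(6.3375e-06) ≈ -103.96 dB
∠L = 0.00° − 154.74° = -154.74°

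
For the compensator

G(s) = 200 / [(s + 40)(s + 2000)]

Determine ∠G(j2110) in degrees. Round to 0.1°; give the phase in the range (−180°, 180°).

At s = jω = j2110:
pole (s+40): 40 + j2110 → |·| = √(40²+2110²) = √4453700 ≈ 2110.4, ∠ = arctan(2110/40) ≈ 88.91°
pole (s+2000): 2000 + j2110 → |·| = √(2000²+2110²) = √8452100 ≈ 2907.2, ∠ = arctan(2110/2000) ≈ 46.53°
∠G = 0.00° − 135.44° = -135.44°

-135.4°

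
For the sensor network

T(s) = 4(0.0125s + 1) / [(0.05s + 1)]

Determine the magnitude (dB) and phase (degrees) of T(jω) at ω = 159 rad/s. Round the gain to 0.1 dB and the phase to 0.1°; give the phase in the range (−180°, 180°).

0.9 dB, -19.5°

At ω = 159 rad/s:
zero (1 + j159·0.0125) = 1 + j1.9875 → |·| ≈ 2.2249, ∠ ≈ 63.29°
pole (1 + j159·0.05) = 1 + j7.95 → |·| ≈ 8.0126, ∠ ≈ 82.83°
|T| = 4 · 2.2249 / (8.0126) ≈ 1.1107
Gain = 20 log₁₀(1.1107) ≈ 0.91 dB
∠T = (63.29°) − (82.83°) = -19.54°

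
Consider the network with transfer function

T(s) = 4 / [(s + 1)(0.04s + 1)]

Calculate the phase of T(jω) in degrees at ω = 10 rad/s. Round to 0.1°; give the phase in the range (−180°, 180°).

-106.1°

At ω = 10 rad/s:
pole (1 + j10·1) = 1 + j10 → |·| ≈ 10.05, ∠ ≈ 84.29°
pole (1 + j10·0.04) = 1 + j0.4 → |·| ≈ 1.077, ∠ ≈ 21.80°
∠T = (0°) − (84.29° + 21.80°) = -106.09°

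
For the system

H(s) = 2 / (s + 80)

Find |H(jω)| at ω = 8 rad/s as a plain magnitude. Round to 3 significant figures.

0.0249

At s = jω = j8:
pole (s+80): 80 + j8 → |·| = √(80²+8²) = √6464 ≈ 80.399, ∠ = arctan(8/80) ≈ 5.71°
|H| = 2 / 80.399 ≈ 0.024876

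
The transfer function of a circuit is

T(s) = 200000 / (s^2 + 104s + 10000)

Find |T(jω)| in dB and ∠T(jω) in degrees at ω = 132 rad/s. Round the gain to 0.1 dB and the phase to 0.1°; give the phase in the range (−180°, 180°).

At s = jω = j132:
quadratic: (j132)² + 104·j132 + 10000 = -7424 + j13728 → |·| ≈ 15607, ∠ ≈ 118.40°
|T| = 200000 / 15607 ≈ 12.815
Gain = 20 log₁₀(12.815) ≈ 22.15 dB
∠T = 0.00° − 118.40° = -118.40°

22.2 dB, -118.4°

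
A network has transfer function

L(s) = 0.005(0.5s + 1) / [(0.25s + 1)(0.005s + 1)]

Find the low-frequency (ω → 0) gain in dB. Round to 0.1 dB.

-46.0 dB

L(0) = 0.005 · 1 / 1 = 0.005
20 log₁₀(0.005) ≈ -46.02 dB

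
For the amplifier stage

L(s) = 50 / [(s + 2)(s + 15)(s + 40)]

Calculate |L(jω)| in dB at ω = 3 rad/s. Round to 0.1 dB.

-32.9 dB

At s = jω = j3:
pole (s+2): 2 + j3 → |·| = √(2²+3²) = √13 ≈ 3.6056, ∠ = arctan(3/2) ≈ 56.31°
pole (s+15): 15 + j3 → |·| = √(15²+3²) = √234 ≈ 15.297, ∠ = arctan(3/15) ≈ 11.31°
pole (s+40): 40 + j3 → |·| = √(40²+3²) = √1609 ≈ 40.112, ∠ = arctan(3/40) ≈ 4.29°
|L| = 50 / 2212.4 ≈ 0.0226
Gain = 20 log₁₀(0.0226) ≈ -32.92 dB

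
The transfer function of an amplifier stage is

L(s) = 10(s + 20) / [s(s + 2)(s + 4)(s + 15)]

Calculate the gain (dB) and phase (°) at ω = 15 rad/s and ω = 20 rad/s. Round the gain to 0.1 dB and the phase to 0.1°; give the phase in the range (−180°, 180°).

ω = 15: -49.5 dB, 104.4°; ω = 20: -57.2 dB, 98.9°

At s = jω = j15:
zero (s+20): 20 + j15 → |·| = √(20²+15²) = √625 ≈ 25, ∠ = arctan(15/20) ≈ 36.87°
pole (s+2): 2 + j15 → |·| = √(2²+15²) = √229 ≈ 15.133, ∠ = arctan(15/2) ≈ 82.41°
pole (s+4): 4 + j15 → |·| = √(4²+15²) = √241 ≈ 15.524, ∠ = arctan(15/4) ≈ 75.07°
pole (s+15): 15 + j15 → |·| = √(15²+15²) = √450 ≈ 21.213, ∠ = arctan(15/15) ≈ 45.00°
pole at origin: |s| = 15, ∠ = 90.00° (in denominator)
|L| = 10 · 25 / 74752 ≈ 0.0033444
Gain = 20 log₁₀(0.0033444) ≈ -49.51 dB
∠L = 36.87° − 292.48° = -255.61° ≡ 104.39° (principal value)

At s = jω = j20:
zero (s+20): 20 + j20 → |·| = √(20²+20²) = √800 ≈ 28.284, ∠ = arctan(20/20) ≈ 45.00°
pole (s+2): 2 + j20 → |·| = √(2²+20²) = √404 ≈ 20.1, ∠ = arctan(20/2) ≈ 84.29°
pole (s+4): 4 + j20 → |·| = √(4²+20²) = √416 ≈ 20.396, ∠ = arctan(20/4) ≈ 78.69°
pole (s+15): 15 + j20 → |·| = √(15²+20²) = √625 ≈ 25, ∠ = arctan(20/15) ≈ 53.13°
pole at origin: |s| = 20, ∠ = 90.00° (in denominator)
|L| = 10 · 28.284 / 2.0498e+05 ≈ 0.0013798
Gain = 20 log₁₀(0.0013798) ≈ -57.20 dB
∠L = 45.00° − 306.11° = -261.11° ≡ 98.89° (principal value)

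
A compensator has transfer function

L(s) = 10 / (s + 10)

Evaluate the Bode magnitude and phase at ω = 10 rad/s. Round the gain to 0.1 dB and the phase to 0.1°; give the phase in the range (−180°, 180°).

-3.0 dB, -45.0°

Substitute s = j10:
Numerator: 10 = 10 + j0
Denominator: (j10) + 10 = 10 + j10
|N| = √(10² + 0²) ≈ 10, ∠N ≈ 0.00°
|D| = √(10² + 10²) ≈ 14.142, ∠D ≈ 45.00°
|L| = 10 / 14.142 ≈ 0.70711
Gain = 20 log₁₀(0.70711) ≈ -3.01 dB
∠L = 0.00° − 45.00° = -45.00°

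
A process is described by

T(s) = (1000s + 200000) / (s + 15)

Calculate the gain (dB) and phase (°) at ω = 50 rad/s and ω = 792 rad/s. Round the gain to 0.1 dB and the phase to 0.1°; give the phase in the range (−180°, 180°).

ω = 50: 71.9 dB, -59.3°; ω = 792: 60.3 dB, -13.1°

Substitute s = j50:
Numerator: 1000(j50) + 200000 = 200000 + j50000
Denominator: (j50) + 15 = 15 + j50
|N| = √(200000² + 50000²) ≈ 2.0616e+05, ∠N ≈ 14.04°
|D| = √(15² + 50²) ≈ 52.202, ∠D ≈ 73.30°
|T| = 2.0616e+05 / 52.202 ≈ 3949.3
Gain = 20 log₁₀(3949.3) ≈ 71.93 dB
∠T = 14.04° − 73.30° = -59.26°

Substitute s = j792:
Numerator: 1000(j792) + 200000 = 200000 + j792000
Denominator: (j792) + 15 = 15 + j792
|N| = √(200000² + 792000²) ≈ 8.1686e+05, ∠N ≈ 75.83°
|D| = √(15² + 792²) ≈ 792.14, ∠D ≈ 88.91°
|T| = 8.1686e+05 / 792.14 ≈ 1031.2
Gain = 20 log₁₀(1031.2) ≈ 60.27 dB
∠T = 75.83° − 88.91° = -13.08°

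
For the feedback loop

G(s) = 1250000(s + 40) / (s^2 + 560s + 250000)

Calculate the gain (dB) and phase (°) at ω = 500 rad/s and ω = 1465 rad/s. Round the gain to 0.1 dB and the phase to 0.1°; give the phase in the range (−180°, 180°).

At s = jω = j500:
zero (s+40): 40 + j500 → |·| = √(40²+500²) = √251600 ≈ 501.6, ∠ = arctan(500/40) ≈ 85.43°
quadratic: (j500)² + 560·j500 + 250000 = 0 + j280000 → |·| ≈ 2.8e+05, ∠ ≈ 90.00°
|G| = 1250000 · 501.6 / 2.8e+05 ≈ 2239.3
Gain = 20 log₁₀(2239.3) ≈ 67.00 dB
∠G = 85.43° − 90.00° = -4.57°

At s = jω = j1465:
zero (s+40): 40 + j1465 → |·| = √(40²+1465²) = √2147825 ≈ 1465.5, ∠ = arctan(1465/40) ≈ 88.44°
quadratic: (j1465)² + 560·j1465 + 250000 = -1896225 + j820400 → |·| ≈ 2.0661e+06, ∠ ≈ 156.60°
|G| = 1250000 · 1465.5 / 2.0661e+06 ≈ 886.63
Gain = 20 log₁₀(886.63) ≈ 58.95 dB
∠G = 88.44° − 156.60° = -68.16°

ω = 500: 67.0 dB, -4.6°; ω = 1465: 59.0 dB, -68.2°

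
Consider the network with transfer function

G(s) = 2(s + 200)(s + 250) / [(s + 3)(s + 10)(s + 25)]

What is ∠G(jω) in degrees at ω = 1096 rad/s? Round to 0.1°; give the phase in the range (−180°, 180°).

-111.2°

At s = jω = j1096:
zero (s+200): 200 + j1096 → |·| = √(200²+1096²) = √1241216 ≈ 1114.1, ∠ = arctan(1096/200) ≈ 79.66°
zero (s+250): 250 + j1096 → |·| = √(250²+1096²) = √1263716 ≈ 1124.2, ∠ = arctan(1096/250) ≈ 77.15°
pole (s+3): 3 + j1096 → |·| = √(3²+1096²) = √1201225 ≈ 1096, ∠ = arctan(1096/3) ≈ 89.84°
pole (s+10): 10 + j1096 → |·| = √(10²+1096²) = √1201316 ≈ 1096, ∠ = arctan(1096/10) ≈ 89.48°
pole (s+25): 25 + j1096 → |·| = √(25²+1096²) = √1201841 ≈ 1096.3, ∠ = arctan(1096/25) ≈ 88.69°
∠G = 156.81° − 268.01° = -111.20°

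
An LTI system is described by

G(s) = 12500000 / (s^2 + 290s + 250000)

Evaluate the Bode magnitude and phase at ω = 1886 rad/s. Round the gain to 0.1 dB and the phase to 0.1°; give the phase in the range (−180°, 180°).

11.4 dB, -170.6°

At s = jω = j1886:
quadratic: (j1886)² + 290·j1886 + 250000 = -3306996 + j546940 → |·| ≈ 3.3519e+06, ∠ ≈ 170.61°
|G| = 12500000 / 3.3519e+06 ≈ 3.7292
Gain = 20 log₁₀(3.7292) ≈ 11.43 dB
∠G = 0.00° − 170.61° = -170.61°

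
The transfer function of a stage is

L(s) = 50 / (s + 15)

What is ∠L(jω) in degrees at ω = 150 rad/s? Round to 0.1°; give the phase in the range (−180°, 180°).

-84.3°

At s = jω = j150:
pole (s+15): 15 + j150 → |·| = √(15²+150²) = √22725 ≈ 150.75, ∠ = arctan(150/15) ≈ 84.29°
∠L = 0.00° − 84.29° = -84.29°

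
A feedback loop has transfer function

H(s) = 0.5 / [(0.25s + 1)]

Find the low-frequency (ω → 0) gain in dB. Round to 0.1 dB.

-6.0 dB

H(0) = 0.5 · 1 / 1 = 0.5
20 log₁₀(0.5) ≈ -6.02 dB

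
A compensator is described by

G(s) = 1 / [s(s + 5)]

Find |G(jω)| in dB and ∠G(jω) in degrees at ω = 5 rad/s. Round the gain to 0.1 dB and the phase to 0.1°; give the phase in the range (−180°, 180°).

-31.0 dB, -135.0°

At s = jω = j5:
pole (s+5): 5 + j5 → |·| = √(5²+5²) = √50 ≈ 7.0711, ∠ = arctan(5/5) ≈ 45.00°
pole at origin: |s| = 5, ∠ = 90.00° (in denominator)
|G| = 1 / 35.355 ≈ 0.028285
Gain = 20 log₁₀(0.028285) ≈ -30.97 dB
∠G = 0.00° − 135.00° = -135.00°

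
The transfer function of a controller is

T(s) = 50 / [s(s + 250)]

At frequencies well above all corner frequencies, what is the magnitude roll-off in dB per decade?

Each pole contributes −20 dB/decade at high frequency; each zero contributes +20 dB/decade.
Net: 0 zero(s) − 2 pole(s) → -40 dB/decade.

-40 dB/decade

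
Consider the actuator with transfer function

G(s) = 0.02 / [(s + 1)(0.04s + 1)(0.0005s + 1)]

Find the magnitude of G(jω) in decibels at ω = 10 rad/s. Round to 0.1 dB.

At ω = 10 rad/s:
pole (1 + j10·1) = 1 + j10 → |·| ≈ 10.05, ∠ ≈ 84.29°
pole (1 + j10·0.04) = 1 + j0.4 → |·| ≈ 1.077, ∠ ≈ 21.80°
pole (1 + j10·0.0005) = 1 + j0.005 → |·| ≈ 1, ∠ ≈ 0.29°
|G| = 0.02 · 1 / (10.05 · 1.077 · 1) ≈ 0.0018478
Gain = 20 log₁₀(0.0018478) ≈ -54.67 dB

-54.7 dB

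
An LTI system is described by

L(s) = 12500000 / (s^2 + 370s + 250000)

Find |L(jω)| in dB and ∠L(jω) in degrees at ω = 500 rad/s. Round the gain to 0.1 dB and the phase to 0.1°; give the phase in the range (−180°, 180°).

At s = jω = j500:
quadratic: (j500)² + 370·j500 + 250000 = 0 + j185000 → |·| ≈ 1.85e+05, ∠ ≈ 90.00°
|L| = 12500000 / 1.85e+05 ≈ 67.568
Gain = 20 log₁₀(67.568) ≈ 36.59 dB
∠L = 0.00° − 90.00° = -90.00°

36.6 dB, -90.0°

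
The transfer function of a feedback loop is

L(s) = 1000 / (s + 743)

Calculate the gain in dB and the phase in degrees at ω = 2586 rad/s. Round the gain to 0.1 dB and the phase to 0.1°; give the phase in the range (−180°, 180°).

-8.6 dB, -74.0°

At s = jω = j2586:
pole (s+743): 743 + j2586 → |·| = √(743²+2586²) = √7239445 ≈ 2690.6, ∠ = arctan(2586/743) ≈ 73.97°
|L| = 1000 / 2690.6 ≈ 0.37166
Gain = 20 log₁₀(0.37166) ≈ -8.60 dB
∠L = 0.00° − 73.97° = -73.97°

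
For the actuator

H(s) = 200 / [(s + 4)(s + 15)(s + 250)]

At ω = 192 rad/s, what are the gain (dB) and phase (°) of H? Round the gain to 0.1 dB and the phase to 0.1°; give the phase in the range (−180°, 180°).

At s = jω = j192:
pole (s+4): 4 + j192 → |·| = √(4²+192²) = √36880 ≈ 192.04, ∠ = arctan(192/4) ≈ 88.81°
pole (s+15): 15 + j192 → |·| = √(15²+192²) = √37089 ≈ 192.59, ∠ = arctan(192/15) ≈ 85.53°
pole (s+250): 250 + j192 → |·| = √(250²+192²) = √99364 ≈ 315.22, ∠ = arctan(192/250) ≈ 37.52°
|H| = 200 / 1.1658e+07 ≈ 1.7156e-05
Gain = 20 log₁₀(1.7156e-05) ≈ -95.31 dB
∠H = 0.00° − 211.86° = -211.86° ≡ 148.14° (principal value)

-95.3 dB, 148.1°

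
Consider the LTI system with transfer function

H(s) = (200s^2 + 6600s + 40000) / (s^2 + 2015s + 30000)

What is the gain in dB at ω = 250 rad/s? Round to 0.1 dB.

Substitute s = j250:
Numerator: 200(j250)^2 + 6600(j250) + 40000 = -12460000 + j1650000
Denominator: (j250)^2 + 2015(j250) + 30000 = -32500 + j503750
|N| = √(12460000² + 1650000²) ≈ 1.2569e+07, ∠N ≈ 172.46°
|D| = √(32500² + 503750²) ≈ 5.048e+05, ∠D ≈ 93.69°
|H| = 1.2569e+07 / 5.048e+05 ≈ 24.899
Gain = 20 log₁₀(24.899) ≈ 27.92 dB

27.9 dB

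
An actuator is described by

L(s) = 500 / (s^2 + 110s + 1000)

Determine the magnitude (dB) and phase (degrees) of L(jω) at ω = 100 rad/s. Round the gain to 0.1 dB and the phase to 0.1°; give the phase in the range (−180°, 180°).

Substitute s = j100:
Numerator: 500 = 500 + j0
Denominator: (j100)^2 + 110(j100) + 1000 = -9000 + j11000
|N| = √(500² + 0²) ≈ 500, ∠N ≈ 0.00°
|D| = √(9000² + 11000²) ≈ 14213, ∠D ≈ 129.29°
|L| = 500 / 14213 ≈ 0.035179
Gain = 20 log₁₀(0.035179) ≈ -29.07 dB
∠L = 0.00° − 129.29° = -129.29°

-29.1 dB, -129.3°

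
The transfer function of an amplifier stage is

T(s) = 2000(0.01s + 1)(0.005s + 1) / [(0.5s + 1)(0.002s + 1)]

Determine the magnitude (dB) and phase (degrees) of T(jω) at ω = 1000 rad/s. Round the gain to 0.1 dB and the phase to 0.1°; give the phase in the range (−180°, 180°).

At ω = 1000 rad/s:
zero (1 + j1000·0.01) = 1 + j10 → |·| ≈ 10.05, ∠ ≈ 84.29°
zero (1 + j1000·0.005) = 1 + j5 → |·| ≈ 5.099, ∠ ≈ 78.69°
pole (1 + j1000·0.5) = 1 + j500 → |·| ≈ 500, ∠ ≈ 89.89°
pole (1 + j1000·0.002) = 1 + j2 → |·| ≈ 2.2361, ∠ ≈ 63.43°
|T| = 2000 · 10.05 · 5.099 / (500 · 2.2361) ≈ 91.668
Gain = 20 log₁₀(91.668) ≈ 39.24 dB
∠T = (84.29° + 78.69°) − (89.89° + 63.43°) = 9.66°

39.2 dB, 9.7°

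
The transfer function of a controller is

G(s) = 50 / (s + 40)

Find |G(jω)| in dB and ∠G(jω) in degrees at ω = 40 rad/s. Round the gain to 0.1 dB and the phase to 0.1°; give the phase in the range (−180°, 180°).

At s = jω = j40:
pole (s+40): 40 + j40 → |·| = √(40²+40²) = √3200 ≈ 56.569, ∠ = arctan(40/40) ≈ 45.00°
|G| = 50 / 56.569 ≈ 0.88388
Gain = 20 log₁₀(0.88388) ≈ -1.07 dB
∠G = 0.00° − 45.00° = -45.00°

-1.1 dB, -45.0°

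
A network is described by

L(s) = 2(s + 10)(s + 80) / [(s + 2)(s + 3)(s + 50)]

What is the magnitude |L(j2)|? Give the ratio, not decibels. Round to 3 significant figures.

At s = jω = j2:
zero (s+10): 10 + j2 → |·| = √(10²+2²) = √104 ≈ 10.198, ∠ = arctan(2/10) ≈ 11.31°
zero (s+80): 80 + j2 → |·| = √(80²+2²) = √6404 ≈ 80.025, ∠ = arctan(2/80) ≈ 1.43°
pole (s+2): 2 + j2 → |·| = √(2²+2²) = √8 ≈ 2.8284, ∠ = arctan(2/2) ≈ 45.00°
pole (s+3): 3 + j2 → |·| = √(3²+2²) = √13 ≈ 3.6056, ∠ = arctan(2/3) ≈ 33.69°
pole (s+50): 50 + j2 → |·| = √(50²+2²) = √2504 ≈ 50.04, ∠ = arctan(2/50) ≈ 2.29°
|L| = 2 · 816.09 / 510.31 ≈ 3.1984

3.20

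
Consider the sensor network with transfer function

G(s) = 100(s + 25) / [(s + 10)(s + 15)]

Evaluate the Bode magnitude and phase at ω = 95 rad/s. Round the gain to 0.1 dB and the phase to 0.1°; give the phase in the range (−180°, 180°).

0.6 dB, -89.8°

At s = jω = j95:
zero (s+25): 25 + j95 → |·| = √(25²+95²) = √9650 ≈ 98.234, ∠ = arctan(95/25) ≈ 75.26°
pole (s+10): 10 + j95 → |·| = √(10²+95²) = √9125 ≈ 95.525, ∠ = arctan(95/10) ≈ 83.99°
pole (s+15): 15 + j95 → |·| = √(15²+95²) = √9250 ≈ 96.177, ∠ = arctan(95/15) ≈ 81.03°
|G| = 100 · 98.234 / 9187.3 ≈ 1.0692
Gain = 20 log₁₀(1.0692) ≈ 0.58 dB
∠G = 75.26° − 165.02° = -89.76°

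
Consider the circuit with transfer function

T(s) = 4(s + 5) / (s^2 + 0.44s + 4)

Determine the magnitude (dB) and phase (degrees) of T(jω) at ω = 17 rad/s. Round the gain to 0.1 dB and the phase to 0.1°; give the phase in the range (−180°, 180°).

At s = jω = j17:
zero (s+5): 5 + j17 → |·| = √(5²+17²) = √314 ≈ 17.72, ∠ = arctan(17/5) ≈ 73.61°
quadratic: (j17)² + 0.44·j17 + 4 = -285 + j7.48 → |·| ≈ 285.1, ∠ ≈ 178.50°
|T| = 4 · 17.72 / 285.1 ≈ 0.24861
Gain = 20 log₁₀(0.24861) ≈ -12.09 dB
∠T = 73.61° − 178.50° = -104.89°

-12.1 dB, -104.9°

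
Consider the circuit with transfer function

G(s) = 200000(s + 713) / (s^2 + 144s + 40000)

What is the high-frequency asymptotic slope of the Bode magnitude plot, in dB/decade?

-20 dB/decade

Each pole contributes −20 dB/decade at high frequency; each zero contributes +20 dB/decade.
Net: 1 zero(s) − 2 pole(s) → -20 dB/decade.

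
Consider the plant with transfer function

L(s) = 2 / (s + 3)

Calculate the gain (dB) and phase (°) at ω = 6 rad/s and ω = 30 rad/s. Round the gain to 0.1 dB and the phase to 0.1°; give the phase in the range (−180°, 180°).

At s = jω = j6:
pole (s+3): 3 + j6 → |·| = √(3²+6²) = √45 ≈ 6.7082, ∠ = arctan(6/3) ≈ 63.43°
|L| = 2 / 6.7082 ≈ 0.29814
Gain = 20 log₁₀(0.29814) ≈ -10.51 dB
∠L = 0.00° − 63.43° = -63.43°

At s = jω = j30:
pole (s+3): 3 + j30 → |·| = √(3²+30²) = √909 ≈ 30.15, ∠ = arctan(30/3) ≈ 84.29°
|L| = 2 / 30.15 ≈ 0.066335
Gain = 20 log₁₀(0.066335) ≈ -23.57 dB
∠L = 0.00° − 84.29° = -84.29°

ω = 6: -10.5 dB, -63.4°; ω = 30: -23.6 dB, -84.3°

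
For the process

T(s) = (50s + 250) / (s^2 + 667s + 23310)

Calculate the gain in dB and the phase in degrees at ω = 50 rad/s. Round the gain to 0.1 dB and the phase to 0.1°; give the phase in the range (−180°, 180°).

-23.9 dB, 26.3°

Substitute s = j50:
Numerator: 50(j50) + 250 = 250 + j2500
Denominator: (j50)^2 + 667(j50) + 23310 = 20810 + j33350
|N| = √(250² + 2500²) ≈ 2512.5, ∠N ≈ 84.29°
|D| = √(20810² + 33350²) ≈ 39310, ∠D ≈ 58.04°
|T| = 2512.5 / 39310 ≈ 0.063915
Gain = 20 log₁₀(0.063915) ≈ -23.89 dB
∠T = 84.29° − 58.04° = 26.25°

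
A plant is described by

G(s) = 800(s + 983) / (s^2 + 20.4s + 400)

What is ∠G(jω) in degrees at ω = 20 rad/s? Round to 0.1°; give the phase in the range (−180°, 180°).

-88.8°

At s = jω = j20:
zero (s+983): 983 + j20 → |·| = √(983²+20²) = √966689 ≈ 983.2, ∠ = arctan(20/983) ≈ 1.17°
quadratic: (j20)² + 20.4·j20 + 400 = 0 + j408 → |·| ≈ 408, ∠ ≈ 90.00°
∠G = 1.17° − 90.00° = -88.83°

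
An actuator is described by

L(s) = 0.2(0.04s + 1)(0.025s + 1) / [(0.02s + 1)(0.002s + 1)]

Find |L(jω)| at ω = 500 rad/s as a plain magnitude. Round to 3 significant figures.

3.53

At ω = 500 rad/s:
zero (1 + j500·0.04) = 1 + j20 → |·| ≈ 20.025, ∠ ≈ 87.14°
zero (1 + j500·0.025) = 1 + j12.5 → |·| ≈ 12.54, ∠ ≈ 85.43°
pole (1 + j500·0.02) = 1 + j10 → |·| ≈ 10.05, ∠ ≈ 84.29°
pole (1 + j500·0.002) = 1 + j1 → |·| ≈ 1.4142, ∠ ≈ 45.00°
|L| = 0.2 · 20.025 · 12.54 / (10.05 · 1.4142) ≈ 3.5336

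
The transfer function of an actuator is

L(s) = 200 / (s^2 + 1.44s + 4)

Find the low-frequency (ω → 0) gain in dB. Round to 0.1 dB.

34.0 dB

L(0) = 200 / 4 = 50
20 log₁₀(50) ≈ 33.98 dB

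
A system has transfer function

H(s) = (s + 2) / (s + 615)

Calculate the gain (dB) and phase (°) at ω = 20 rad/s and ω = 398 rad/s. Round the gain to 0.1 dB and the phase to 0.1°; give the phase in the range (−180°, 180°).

Substitute s = j20:
Numerator: (j20) + 2 = 2 + j20
Denominator: (j20) + 615 = 615 + j20
|N| = √(2² + 20²) ≈ 20.1, ∠N ≈ 84.29°
|D| = √(615² + 20²) ≈ 615.33, ∠D ≈ 1.86°
|H| = 20.1 / 615.33 ≈ 0.032665
Gain = 20 log₁₀(0.032665) ≈ -29.72 dB
∠H = 84.29° − 1.86° = 82.43°

Substitute s = j398:
Numerator: (j398) + 2 = 2 + j398
Denominator: (j398) + 615 = 615 + j398
|N| = √(2² + 398²) ≈ 398.01, ∠N ≈ 89.71°
|D| = √(615² + 398²) ≈ 732.55, ∠D ≈ 32.91°
|H| = 398.01 / 732.55 ≈ 0.54332
Gain = 20 log₁₀(0.54332) ≈ -5.30 dB
∠H = 89.71° − 32.91° = 56.80°

ω = 20: -29.7 dB, 82.4°; ω = 398: -5.3 dB, 56.8°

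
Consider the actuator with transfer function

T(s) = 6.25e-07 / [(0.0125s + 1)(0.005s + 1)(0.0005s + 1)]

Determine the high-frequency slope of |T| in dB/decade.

-60 dB/decade

Each pole contributes −20 dB/decade at high frequency; each zero contributes +20 dB/decade.
Net: 0 zero(s) − 3 pole(s) → -60 dB/decade.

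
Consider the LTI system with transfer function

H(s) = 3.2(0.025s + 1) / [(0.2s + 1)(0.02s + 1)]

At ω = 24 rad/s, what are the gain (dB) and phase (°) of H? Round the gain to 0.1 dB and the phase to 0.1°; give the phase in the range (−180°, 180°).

At ω = 24 rad/s:
zero (1 + j24·0.025) = 1 + j0.6 → |·| ≈ 1.1662, ∠ ≈ 30.96°
pole (1 + j24·0.2) = 1 + j4.8 → |·| ≈ 4.9031, ∠ ≈ 78.23°
pole (1 + j24·0.02) = 1 + j0.48 → |·| ≈ 1.1092, ∠ ≈ 25.64°
|H| = 3.2 · 1.1662 / (4.9031 · 1.1092) ≈ 0.68619
Gain = 20 log₁₀(0.68619) ≈ -3.27 dB
∠H = (30.96°) − (78.23° + 25.64°) = -72.91°

-3.3 dB, -72.9°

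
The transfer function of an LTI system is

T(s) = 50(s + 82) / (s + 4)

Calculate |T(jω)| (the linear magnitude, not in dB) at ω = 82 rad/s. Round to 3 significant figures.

At s = jω = j82:
zero (s+82): 82 + j82 → |·| = √(82²+82²) = √13448 ≈ 115.97, ∠ = arctan(82/82) ≈ 45.00°
pole (s+4): 4 + j82 → |·| = √(4²+82²) = √6740 ≈ 82.098, ∠ = arctan(82/4) ≈ 87.21°
|T| = 50 · 115.97 / 82.098 ≈ 70.629

70.6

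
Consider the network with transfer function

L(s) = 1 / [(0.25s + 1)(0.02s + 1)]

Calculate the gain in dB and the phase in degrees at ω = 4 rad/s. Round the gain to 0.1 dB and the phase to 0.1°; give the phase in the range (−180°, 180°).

-3.0 dB, -49.6°

At ω = 4 rad/s:
pole (1 + j4·0.25) = 1 + j1 → |·| ≈ 1.4142, ∠ ≈ 45.00°
pole (1 + j4·0.02) = 1 + j0.08 → |·| ≈ 1.0032, ∠ ≈ 4.57°
|L| = 1 · 1 / (1.4142 · 1.0032) ≈ 0.70486
Gain = 20 log₁₀(0.70486) ≈ -3.04 dB
∠L = (0°) − (45.00° + 4.57°) = -49.57°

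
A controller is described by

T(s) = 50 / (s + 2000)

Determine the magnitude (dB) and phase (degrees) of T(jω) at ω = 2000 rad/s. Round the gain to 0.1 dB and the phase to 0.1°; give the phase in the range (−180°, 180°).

-35.1 dB, -45.0°

At s = jω = j2000:
pole (s+2000): 2000 + j2000 → |·| = √(2000²+2000²) = √8000000 ≈ 2828.4, ∠ = arctan(2000/2000) ≈ 45.00°
|T| = 50 / 2828.4 ≈ 0.017678
Gain = 20 log₁₀(0.017678) ≈ -35.05 dB
∠T = 0.00° − 45.00° = -45.00°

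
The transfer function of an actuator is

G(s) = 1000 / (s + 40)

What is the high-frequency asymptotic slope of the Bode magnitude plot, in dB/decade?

Each pole contributes −20 dB/decade at high frequency; each zero contributes +20 dB/decade.
Net: 0 zero(s) − 1 pole(s) → -20 dB/decade.

-20 dB/decade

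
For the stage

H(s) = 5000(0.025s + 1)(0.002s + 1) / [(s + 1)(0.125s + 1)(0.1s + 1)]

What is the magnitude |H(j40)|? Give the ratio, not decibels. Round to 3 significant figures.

8.43

At ω = 40 rad/s:
zero (1 + j40·0.025) = 1 + j1 → |·| ≈ 1.4142, ∠ ≈ 45.00°
zero (1 + j40·0.002) = 1 + j0.08 → |·| ≈ 1.0032, ∠ ≈ 4.57°
pole (1 + j40·1) = 1 + j40 → |·| ≈ 40.012, ∠ ≈ 88.57°
pole (1 + j40·0.125) = 1 + j5 → |·| ≈ 5.099, ∠ ≈ 78.69°
pole (1 + j40·0.1) = 1 + j4 → |·| ≈ 4.1231, ∠ ≈ 75.96°
|H| = 5000 · 1.4142 · 1.0032 / (40.012 · 5.099 · 4.1231) ≈ 8.4327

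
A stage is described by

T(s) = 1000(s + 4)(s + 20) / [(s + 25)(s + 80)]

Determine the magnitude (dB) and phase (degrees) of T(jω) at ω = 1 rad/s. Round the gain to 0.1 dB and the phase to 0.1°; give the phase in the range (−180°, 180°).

At s = jω = j1:
zero (s+4): 4 + j1 → |·| = √(4²+1²) = √17 ≈ 4.1231, ∠ = arctan(1/4) ≈ 14.04°
zero (s+20): 20 + j1 → |·| = √(20²+1²) = √401 ≈ 20.025, ∠ = arctan(1/20) ≈ 2.86°
pole (s+25): 25 + j1 → |·| = √(25²+1²) = √626 ≈ 25.02, ∠ = arctan(1/25) ≈ 2.29°
pole (s+80): 80 + j1 → |·| = √(80²+1²) = √6401 ≈ 80.006, ∠ = arctan(1/80) ≈ 0.72°
|T| = 1000 · 82.565 / 2001.8 ≈ 41.245
Gain = 20 log₁₀(41.245) ≈ 32.31 dB
∠T = 16.90° − 3.01° = 13.89°

32.3 dB, 13.9°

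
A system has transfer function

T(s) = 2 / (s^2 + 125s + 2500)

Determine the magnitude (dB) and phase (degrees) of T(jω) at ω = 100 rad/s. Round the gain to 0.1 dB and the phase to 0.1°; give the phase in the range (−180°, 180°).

Substitute s = j100:
Numerator: 2 = 2 + j0
Denominator: (j100)^2 + 125(j100) + 2500 = -7500 + j12500
|N| = √(2² + 0²) ≈ 2, ∠N ≈ 0.00°
|D| = √(7500² + 12500²) ≈ 14577, ∠D ≈ 120.96°
|T| = 2 / 14577 ≈ 0.0001372
Gain = 20 log₁₀(0.0001372) ≈ -77.25 dB
∠T = 0.00° − 120.96° = -120.96°

-77.3 dB, -121.0°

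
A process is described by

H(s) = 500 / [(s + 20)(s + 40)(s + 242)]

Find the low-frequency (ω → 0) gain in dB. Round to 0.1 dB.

H(0) = 500 / (20·40·242) ≈ 0.0025826
20 log₁₀(0.0025826) ≈ -51.76 dB

-51.8 dB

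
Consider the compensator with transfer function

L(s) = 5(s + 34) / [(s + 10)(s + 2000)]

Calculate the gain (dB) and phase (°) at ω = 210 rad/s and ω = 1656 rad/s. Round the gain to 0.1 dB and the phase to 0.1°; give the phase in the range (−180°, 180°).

ω = 210: -52.0 dB, -12.5°; ω = 1656: -54.3 dB, -40.5°

At s = jω = j210:
zero (s+34): 34 + j210 → |·| = √(34²+210²) = √45256 ≈ 212.73, ∠ = arctan(210/34) ≈ 80.80°
pole (s+10): 10 + j210 → |·| = √(10²+210²) = √44200 ≈ 210.24, ∠ = arctan(210/10) ≈ 87.27°
pole (s+2000): 2000 + j210 → |·| = √(2000²+210²) = √4044100 ≈ 2011, ∠ = arctan(210/2000) ≈ 5.99°
|L| = 5 · 212.73 / 4.2279e+05 ≈ 0.0025158
Gain = 20 log₁₀(0.0025158) ≈ -51.99 dB
∠L = 80.80° − 93.26° = -12.46°

At s = jω = j1656:
zero (s+34): 34 + j1656 → |·| = √(34²+1656²) = √2743492 ≈ 1656.3, ∠ = arctan(1656/34) ≈ 88.82°
pole (s+10): 10 + j1656 → |·| = √(10²+1656²) = √2742436 ≈ 1656, ∠ = arctan(1656/10) ≈ 89.65°
pole (s+2000): 2000 + j1656 → |·| = √(2000²+1656²) = √6742336 ≈ 2596.6, ∠ = arctan(1656/2000) ≈ 39.62°
|L| = 5 · 1656.3 / 4.3e+06 ≈ 0.0019259
Gain = 20 log₁₀(0.0019259) ≈ -54.31 dB
∠L = 88.82° − 129.27° = -40.45°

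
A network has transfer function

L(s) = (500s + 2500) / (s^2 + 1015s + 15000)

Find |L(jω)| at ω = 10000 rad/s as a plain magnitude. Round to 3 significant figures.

0.0498

Substitute s = j10000:
Numerator: 500(j10000) + 2500 = 2500 + j5000000
Denominator: (j10000)^2 + 1015(j10000) + 15000 = -99985000 + j10150000
|N| = √(2500² + 5000000²) ≈ 5e+06, ∠N ≈ 89.97°
|D| = √(99985000² + 10150000²) ≈ 1.005e+08, ∠D ≈ 174.20°
|L| = 5e+06 / 1.005e+08 ≈ 0.049751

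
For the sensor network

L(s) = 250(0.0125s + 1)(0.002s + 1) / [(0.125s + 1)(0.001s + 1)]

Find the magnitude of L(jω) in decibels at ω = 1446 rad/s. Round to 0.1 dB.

32.8 dB

At ω = 1446 rad/s:
zero (1 + j1446·0.0125) = 1 + j18.075 → |·| ≈ 18.103, ∠ ≈ 86.83°
zero (1 + j1446·0.002) = 1 + j2.892 → |·| ≈ 3.06, ∠ ≈ 70.93°
pole (1 + j1446·0.125) = 1 + j180.75 → |·| ≈ 180.75, ∠ ≈ 89.68°
pole (1 + j1446·0.001) = 1 + j1.446 → |·| ≈ 1.7581, ∠ ≈ 55.33°
|L| = 250 · 18.103 · 3.06 / (180.75 · 1.7581) ≈ 43.58
Gain = 20 log₁₀(43.58) ≈ 32.79 dB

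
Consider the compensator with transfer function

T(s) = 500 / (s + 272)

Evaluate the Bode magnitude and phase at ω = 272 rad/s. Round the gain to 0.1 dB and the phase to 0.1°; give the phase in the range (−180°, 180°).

2.3 dB, -45.0°

Substitute s = j272:
Numerator: 500 = 500 + j0
Denominator: (j272) + 272 = 272 + j272
|N| = √(500² + 0²) ≈ 500, ∠N ≈ 0.00°
|D| = √(272² + 272²) ≈ 384.67, ∠D ≈ 45.00°
|T| = 500 / 384.67 ≈ 1.2998
Gain = 20 log₁₀(1.2998) ≈ 2.28 dB
∠T = 0.00° − 45.00° = -45.00°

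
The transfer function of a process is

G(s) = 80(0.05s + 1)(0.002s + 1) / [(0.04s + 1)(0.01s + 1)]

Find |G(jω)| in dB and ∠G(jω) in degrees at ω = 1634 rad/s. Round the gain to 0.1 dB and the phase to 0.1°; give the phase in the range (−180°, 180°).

26.4 dB, -13.3°

At ω = 1634 rad/s:
zero (1 + j1634·0.05) = 1 + j81.7 → |·| ≈ 81.706, ∠ ≈ 89.30°
zero (1 + j1634·0.002) = 1 + j3.268 → |·| ≈ 3.4176, ∠ ≈ 72.99°
pole (1 + j1634·0.04) = 1 + j65.36 → |·| ≈ 65.368, ∠ ≈ 89.12°
pole (1 + j1634·0.01) = 1 + j16.34 → |·| ≈ 16.371, ∠ ≈ 86.50°
|G| = 80 · 81.706 · 3.4176 / (65.368 · 16.371) ≈ 20.875
Gain = 20 log₁₀(20.875) ≈ 26.39 dB
∠G = (89.30° + 72.99°) − (89.12° + 86.50°) = -13.33°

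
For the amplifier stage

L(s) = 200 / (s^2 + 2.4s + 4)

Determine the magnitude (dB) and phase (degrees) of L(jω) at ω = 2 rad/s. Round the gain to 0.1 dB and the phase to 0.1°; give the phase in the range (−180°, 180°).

At s = jω = j2:
quadratic: (j2)² + 2.4·j2 + 4 = 0 + j4.8 → |·| ≈ 4.8, ∠ ≈ 90.00°
|L| = 200 / 4.8 ≈ 41.667
Gain = 20 log₁₀(41.667) ≈ 32.40 dB
∠L = 0.00° − 90.00° = -90.00°

32.4 dB, -90.0°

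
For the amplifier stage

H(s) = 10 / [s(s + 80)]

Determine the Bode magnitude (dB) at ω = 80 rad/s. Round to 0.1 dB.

-59.1 dB

At s = jω = j80:
pole (s+80): 80 + j80 → |·| = √(80²+80²) = √12800 ≈ 113.14, ∠ = arctan(80/80) ≈ 45.00°
pole at origin: |s| = 80, ∠ = 90.00° (in denominator)
|H| = 10 / 9051.2 ≈ 0.0011048
Gain = 20 log₁₀(0.0011048) ≈ -59.13 dB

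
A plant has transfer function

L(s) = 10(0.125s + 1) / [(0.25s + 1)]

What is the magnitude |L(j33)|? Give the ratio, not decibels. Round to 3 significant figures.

At ω = 33 rad/s:
zero (1 + j33·0.125) = 1 + j4.125 → |·| ≈ 4.2445, ∠ ≈ 76.37°
pole (1 + j33·0.25) = 1 + j8.25 → |·| ≈ 8.3104, ∠ ≈ 83.09°
|L| = 10 · 4.2445 / (8.3104) ≈ 5.1075

5.11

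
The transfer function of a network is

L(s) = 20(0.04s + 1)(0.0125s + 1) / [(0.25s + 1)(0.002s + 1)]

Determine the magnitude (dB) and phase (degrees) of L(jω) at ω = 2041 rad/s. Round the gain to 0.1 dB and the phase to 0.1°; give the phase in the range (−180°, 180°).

At ω = 2041 rad/s:
zero (1 + j2041·0.04) = 1 + j81.64 → |·| ≈ 81.646, ∠ ≈ 89.30°
zero (1 + j2041·0.0125) = 1 + j25.5125 → |·| ≈ 25.532, ∠ ≈ 87.76°
pole (1 + j2041·0.25) = 1 + j510.25 → |·| ≈ 510.25, ∠ ≈ 89.89°
pole (1 + j2041·0.002) = 1 + j4.082 → |·| ≈ 4.2027, ∠ ≈ 76.23°
|L| = 20 · 81.646 · 25.532 / (510.25 · 4.2027) ≈ 19.442
Gain = 20 log₁₀(19.442) ≈ 25.77 dB
∠L = (89.30° + 87.76°) − (89.89° + 76.23°) = 10.94°

25.8 dB, 10.9°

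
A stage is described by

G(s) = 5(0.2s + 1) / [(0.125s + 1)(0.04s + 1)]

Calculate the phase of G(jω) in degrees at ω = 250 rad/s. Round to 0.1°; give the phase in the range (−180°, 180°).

-83.6°

At ω = 250 rad/s:
zero (1 + j250·0.2) = 1 + j50 → |·| ≈ 50.01, ∠ ≈ 88.85°
pole (1 + j250·0.125) = 1 + j31.25 → |·| ≈ 31.266, ∠ ≈ 88.17°
pole (1 + j250·0.04) = 1 + j10 → |·| ≈ 10.05, ∠ ≈ 84.29°
∠G = (88.85°) − (88.17° + 84.29°) = -83.61°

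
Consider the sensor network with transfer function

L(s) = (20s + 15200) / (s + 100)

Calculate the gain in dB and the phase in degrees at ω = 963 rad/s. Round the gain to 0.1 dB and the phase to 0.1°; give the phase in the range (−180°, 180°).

28.1 dB, -32.4°

Substitute s = j963:
Numerator: 20(j963) + 15200 = 15200 + j19260
Denominator: (j963) + 100 = 100 + j963
|N| = √(15200² + 19260²) ≈ 24535, ∠N ≈ 51.72°
|D| = √(100² + 963²) ≈ 968.18, ∠D ≈ 84.07°
|L| = 24535 / 968.18 ≈ 25.341
Gain = 20 log₁₀(25.341) ≈ 28.08 dB
∠L = 51.72° − 84.07° = -32.35°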